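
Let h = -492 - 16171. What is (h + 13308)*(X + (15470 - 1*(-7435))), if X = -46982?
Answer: 80778335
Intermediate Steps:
h = -16663
(h + 13308)*(X + (15470 - 1*(-7435))) = (-16663 + 13308)*(-46982 + (15470 - 1*(-7435))) = -3355*(-46982 + (15470 + 7435)) = -3355*(-46982 + 22905) = -3355*(-24077) = 80778335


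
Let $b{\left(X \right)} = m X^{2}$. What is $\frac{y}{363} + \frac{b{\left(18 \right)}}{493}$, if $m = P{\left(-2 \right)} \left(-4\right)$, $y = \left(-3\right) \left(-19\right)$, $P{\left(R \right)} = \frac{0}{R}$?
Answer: $\frac{19}{121} \approx 0.15702$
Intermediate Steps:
$P{\left(R \right)} = 0$
$y = 57$
$m = 0$ ($m = 0 \left(-4\right) = 0$)
$b{\left(X \right)} = 0$ ($b{\left(X \right)} = 0 X^{2} = 0$)
$\frac{y}{363} + \frac{b{\left(18 \right)}}{493} = \frac{57}{363} + \frac{0}{493} = 57 \cdot \frac{1}{363} + 0 \cdot \frac{1}{493} = \frac{19}{121} + 0 = \frac{19}{121}$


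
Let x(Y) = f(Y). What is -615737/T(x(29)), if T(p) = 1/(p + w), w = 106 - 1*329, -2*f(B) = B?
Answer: 292475075/2 ≈ 1.4624e+8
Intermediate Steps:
f(B) = -B/2
x(Y) = -Y/2
w = -223 (w = 106 - 329 = -223)
T(p) = 1/(-223 + p) (T(p) = 1/(p - 223) = 1/(-223 + p))
-615737/T(x(29)) = -615737/(1/(-223 - ½*29)) = -615737/(1/(-223 - 29/2)) = -615737/(1/(-475/2)) = -615737/(-2/475) = -615737*(-475/2) = 292475075/2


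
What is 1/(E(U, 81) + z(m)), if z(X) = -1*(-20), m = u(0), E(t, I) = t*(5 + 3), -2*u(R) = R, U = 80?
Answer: 1/660 ≈ 0.0015152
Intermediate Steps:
u(R) = -R/2
E(t, I) = 8*t (E(t, I) = t*8 = 8*t)
m = 0 (m = -½*0 = 0)
z(X) = 20
1/(E(U, 81) + z(m)) = 1/(8*80 + 20) = 1/(640 + 20) = 1/660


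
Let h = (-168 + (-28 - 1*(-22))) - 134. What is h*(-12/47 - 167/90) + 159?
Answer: 1711351/2115 ≈ 809.15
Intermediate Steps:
h = -308 (h = (-168 + (-28 + 22)) - 134 = (-168 - 6) - 134 = -174 - 134 = -308)
h*(-12/47 - 167/90) + 159 = -308*(-12/47 - 167/90) + 159 = -308*(-8929/4230) + 159 = 1375066/2115 + 159 = 1711351/2115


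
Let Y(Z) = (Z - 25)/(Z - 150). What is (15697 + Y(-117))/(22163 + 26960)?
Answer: 4191241/13115841 ≈ 0.31956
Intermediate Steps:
Y(Z) = (-25 + Z)/(-150 + Z)
(15697 + Y(-117))/(22163 + 26960) = (15697 + (-25 - 117)/(-150 - 117))/(22163 + 26960) = (15697 - 142/(-267))/49123 = (15697 - 1/267*(-142))*(1/49123) = (15697 + 142/267)*(1/49123) = (4191241/267)*(1/49123) = 4191241/13115841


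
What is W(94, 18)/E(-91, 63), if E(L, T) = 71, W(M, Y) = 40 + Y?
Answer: 58/71 ≈ 0.81690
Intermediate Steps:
W(94, 18)/E(-91, 63) = (40 + 18)/71 = 58*(1/71) = 58/71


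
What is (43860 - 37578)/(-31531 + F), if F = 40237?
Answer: 1047/1451 ≈ 0.72157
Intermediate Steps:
(43860 - 37578)/(-31531 + F) = (43860 - 37578)/(-31531 + 40237) = 6282/8706 = 6282*(1/8706) = 1047/1451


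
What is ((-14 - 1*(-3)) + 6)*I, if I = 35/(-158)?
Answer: 175/158 ≈ 1.1076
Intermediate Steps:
I = -35/158 (I = 35*(-1/158) = -35/158 ≈ -0.22152)
((-14 - 1*(-3)) + 6)*I = ((-14 - 1*(-3)) + 6)*(-35/158) = ((-14 + 3) + 6)*(-35/158) = (-11 + 6)*(-35/158) = -5*(-35/158) = 175/158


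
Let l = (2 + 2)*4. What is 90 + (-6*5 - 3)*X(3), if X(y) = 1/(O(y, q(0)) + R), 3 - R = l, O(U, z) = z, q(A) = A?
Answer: 1203/13 ≈ 92.538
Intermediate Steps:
l = 16 (l = 4*4 = 16)
R = -13 (R = 3 - 1*16 = 3 - 16 = -13)
X(y) = -1/13 (X(y) = 1/(0 - 13) = 1/(-13) = -1/13)
90 + (-6*5 - 3)*X(3) = 90 + (-6*5 - 3)*(-1/13) = 90 + (-30 - 3)*(-1/13) = 90 - 33*(-1/13) = 90 + 33/13 = 1203/13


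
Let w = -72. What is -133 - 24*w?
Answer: 1595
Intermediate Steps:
-133 - 24*w = -133 - 24*(-72) = -133 + 1728 = 1595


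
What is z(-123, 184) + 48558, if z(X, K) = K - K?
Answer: 48558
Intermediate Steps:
z(X, K) = 0
z(-123, 184) + 48558 = 0 + 48558 = 48558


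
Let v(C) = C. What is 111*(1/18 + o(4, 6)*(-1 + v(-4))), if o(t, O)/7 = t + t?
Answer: -186443/6 ≈ -31074.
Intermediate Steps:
o(t, O) = 14*t (o(t, O) = 7*(t + t) = 7*(2*t) = 14*t)
111*(1/18 + o(4, 6)*(-1 + v(-4))) = 111*(1/18 + (14*4)*(-1 - 4)) = 111*(1/18 + 56*(-5)) = 111*(1/18 - 280) = 111*(-5039/18) = -186443/6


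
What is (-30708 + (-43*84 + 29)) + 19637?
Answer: -14654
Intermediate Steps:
(-30708 + (-43*84 + 29)) + 19637 = (-30708 + (-3612 + 29)) + 19637 = (-30708 - 3583) + 19637 = -34291 + 19637 = -14654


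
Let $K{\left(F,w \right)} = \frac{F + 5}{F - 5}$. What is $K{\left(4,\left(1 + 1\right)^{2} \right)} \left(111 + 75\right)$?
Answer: $-1674$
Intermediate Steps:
$K{\left(F,w \right)} = \frac{5 + F}{-5 + F}$
$K{\left(4,\left(1 + 1\right)^{2} \right)} \left(111 + 75\right) = \frac{5 + 4}{-5 + 4} \left(111 + 75\right) = \frac{1}{-1} \cdot 9 \cdot 186 = \left(-1\right) 9 \cdot 186 = \left(-9\right) 186 = -1674$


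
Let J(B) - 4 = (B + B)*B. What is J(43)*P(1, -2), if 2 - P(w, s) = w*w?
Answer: 3702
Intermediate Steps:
J(B) = 4 + 2*B**2 (J(B) = 4 + (B + B)*B = 4 + (2*B)*B = 4 + 2*B**2)
P(w, s) = 2 - w**2 (P(w, s) = 2 - w*w = 2 - w**2)
J(43)*P(1, -2) = (4 + 2*43**2)*(2 - 1*1**2) = (4 + 2*1849)*(2 - 1*1) = (4 + 3698)*(2 - 1) = 3702*1 = 3702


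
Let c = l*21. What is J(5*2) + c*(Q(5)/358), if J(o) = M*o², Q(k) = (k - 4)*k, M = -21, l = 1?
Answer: -751695/358 ≈ -2099.7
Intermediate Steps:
Q(k) = k*(-4 + k) (Q(k) = (-4 + k)*k = k*(-4 + k))
c = 21 (c = 1*21 = 21)
J(o) = -21*o²
J(5*2) + c*(Q(5)/358) = -21*(5*2)² + 21*((5*(-4 + 5))/358) = -21*10² + 21*((5*1)*(1/358)) = -21*100 + 21*(5*(1/358)) = -2100 + 21*(5/358) = -2100 + 105/358 = -751695/358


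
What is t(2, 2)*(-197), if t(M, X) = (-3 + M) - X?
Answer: 591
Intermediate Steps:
t(M, X) = -3 + M - X
t(2, 2)*(-197) = (-3 + 2 - 1*2)*(-197) = (-3 + 2 - 2)*(-197) = -3*(-197) = 591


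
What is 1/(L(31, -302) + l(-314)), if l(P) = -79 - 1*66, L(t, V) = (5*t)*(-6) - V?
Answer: -1/773 ≈ -0.0012937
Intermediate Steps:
L(t, V) = -V - 30*t (L(t, V) = -30*t - V = -V - 30*t)
l(P) = -145 (l(P) = -79 - 66 = -145)
1/(L(31, -302) + l(-314)) = 1/((-1*(-302) - 30*31) - 145) = 1/((302 - 930) - 145) = 1/(-628 - 145) = 1/(-773) = -1/773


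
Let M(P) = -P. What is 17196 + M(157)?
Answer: 17039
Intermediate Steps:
17196 + M(157) = 17196 - 1*157 = 17196 - 157 = 17039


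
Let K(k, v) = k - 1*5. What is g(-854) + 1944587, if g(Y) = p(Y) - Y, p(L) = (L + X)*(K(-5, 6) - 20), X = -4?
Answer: 1971181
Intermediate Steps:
K(k, v) = -5 + k (K(k, v) = k - 5 = -5 + k)
p(L) = 120 - 30*L (p(L) = (L - 4)*((-5 - 5) - 20) = (-4 + L)*(-10 - 20) = (-4 + L)*(-30) = 120 - 30*L)
g(Y) = 120 - 31*Y (g(Y) = (120 - 30*Y) - Y = 120 - 31*Y)
g(-854) + 1944587 = (120 - 31*(-854)) + 1944587 = (120 + 26474) + 1944587 = 26594 + 1944587 = 1971181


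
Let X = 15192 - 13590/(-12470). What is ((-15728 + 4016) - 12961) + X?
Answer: -11821448/1247 ≈ -9479.9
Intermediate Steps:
X = 18945783/1247 (X = 15192 - 13590*(-1/12470) = 15192 + 1359/1247 = 18945783/1247 ≈ 15193.)
((-15728 + 4016) - 12961) + X = ((-15728 + 4016) - 12961) + 18945783/1247 = (-11712 - 12961) + 18945783/1247 = -24673 + 18945783/1247 = -11821448/1247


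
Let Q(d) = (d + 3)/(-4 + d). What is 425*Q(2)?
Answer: -2125/2 ≈ -1062.5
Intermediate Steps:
Q(d) = (3 + d)/(-4 + d)
425*Q(2) = 425*((3 + 2)/(-4 + 2)) = 425*(5/(-2)) = 425*(-1/2*5) = 425*(-5/2) = -2125/2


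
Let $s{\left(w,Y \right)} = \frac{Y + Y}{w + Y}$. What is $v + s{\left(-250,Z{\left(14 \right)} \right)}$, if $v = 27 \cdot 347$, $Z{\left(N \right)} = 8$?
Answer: $\frac{1133641}{121} \approx 9368.9$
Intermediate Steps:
$s{\left(w,Y \right)} = \frac{2 Y}{Y + w}$
$v = 9369$
$v + s{\left(-250,Z{\left(14 \right)} \right)} = 9369 + 2 \cdot 8 \frac{1}{8 - 250} = 9369 + 2 \cdot 8 \frac{1}{-242} = 9369 + 2 \cdot 8 \left(- \frac{1}{242}\right) = 9369 - \frac{8}{121} = \frac{1133641}{121}$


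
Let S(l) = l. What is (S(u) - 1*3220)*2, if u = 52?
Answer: -6336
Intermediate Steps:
(S(u) - 1*3220)*2 = (52 - 1*3220)*2 = (52 - 3220)*2 = -3168*2 = -6336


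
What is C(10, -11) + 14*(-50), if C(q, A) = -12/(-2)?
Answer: -694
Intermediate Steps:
C(q, A) = 6 (C(q, A) = -12*(-½) = 6)
C(10, -11) + 14*(-50) = 6 + 14*(-50) = 6 - 700 = -694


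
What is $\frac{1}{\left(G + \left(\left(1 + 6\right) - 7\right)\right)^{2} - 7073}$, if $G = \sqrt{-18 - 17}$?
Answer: $- \frac{1}{7108} \approx -0.00014069$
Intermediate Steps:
$G = i \sqrt{35}$ ($G = \sqrt{-18 - 17} = \sqrt{-35} = i \sqrt{35} \approx 5.9161 i$)
$\frac{1}{\left(G + \left(\left(1 + 6\right) - 7\right)\right)^{2} - 7073} = \frac{1}{\left(i \sqrt{35} + \left(\left(1 + 6\right) - 7\right)\right)^{2} - 7073} = \frac{1}{\left(i \sqrt{35} + \left(7 - 7\right)\right)^{2} - 7073} = \frac{1}{\left(i \sqrt{35} + 0\right)^{2} - 7073} = \frac{1}{\left(i \sqrt{35}\right)^{2} - 7073} = \frac{1}{-35 - 7073} = \frac{1}{-7108} = - \frac{1}{7108}$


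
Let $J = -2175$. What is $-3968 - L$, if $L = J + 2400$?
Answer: $-4193$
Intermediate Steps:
$L = 225$ ($L = -2175 + 2400 = 225$)
$-3968 - L = -3968 - 225 = -4193$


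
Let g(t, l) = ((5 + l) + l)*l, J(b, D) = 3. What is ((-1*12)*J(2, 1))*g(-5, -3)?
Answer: -108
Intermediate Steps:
g(t, l) = l*(5 + 2*l) (g(t, l) = (5 + 2*l)*l = l*(5 + 2*l))
((-1*12)*J(2, 1))*g(-5, -3) = (-1*12*3)*(-3*(5 + 2*(-3))) = (-12*3)*(-3*(5 - 6)) = -(-108)*(-1) = -36*3 = -108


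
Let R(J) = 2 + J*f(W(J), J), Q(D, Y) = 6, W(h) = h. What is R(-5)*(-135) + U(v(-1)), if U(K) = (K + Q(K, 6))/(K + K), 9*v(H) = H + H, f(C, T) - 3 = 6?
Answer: 5792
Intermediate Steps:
f(C, T) = 9 (f(C, T) = 3 + 6 = 9)
v(H) = 2*H/9 (v(H) = (H + H)/9 = (2*H)/9 = 2*H/9)
R(J) = 2 + 9*J (R(J) = 2 + J*9 = 2 + 9*J)
U(K) = (6 + K)/(2*K) (U(K) = (K + 6)/(K + K) = (6 + K)/((2*K)) = (6 + K)*(1/(2*K)) = (6 + K)/(2*K))
R(-5)*(-135) + U(v(-1)) = (2 + 9*(-5))*(-135) + (6 + (2/9)*(-1))/(2*(((2/9)*(-1)))) = (2 - 45)*(-135) + (6 - 2/9)/(2*(-2/9)) = -43*(-135) + (1/2)*(-9/2)*(52/9) = 5805 - 13 = 5792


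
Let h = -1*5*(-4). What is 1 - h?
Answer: -19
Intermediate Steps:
h = 20 (h = -5*(-4) = 20)
1 - h = 1 - 1*20 = 1 - 20 = -19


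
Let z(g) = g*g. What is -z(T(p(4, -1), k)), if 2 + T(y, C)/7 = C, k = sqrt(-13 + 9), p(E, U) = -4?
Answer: 392*I ≈ 392.0*I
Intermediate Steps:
k = 2*I (k = sqrt(-4) = 2*I ≈ 2.0*I)
T(y, C) = -14 + 7*C
z(g) = g**2
-z(T(p(4, -1), k)) = -(-14 + 7*(2*I))**2 = -(-14 + 14*I)**2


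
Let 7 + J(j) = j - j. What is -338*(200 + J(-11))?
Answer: -65234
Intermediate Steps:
J(j) = -7 (J(j) = -7 + (j - j) = -7 + 0 = -7)
-338*(200 + J(-11)) = -338*(200 - 7) = -338*193 = -65234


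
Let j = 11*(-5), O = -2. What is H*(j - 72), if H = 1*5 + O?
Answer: -381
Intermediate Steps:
j = -55
H = 3 (H = 1*5 - 2 = 5 - 2 = 3)
H*(j - 72) = 3*(-55 - 72) = 3*(-127) = -381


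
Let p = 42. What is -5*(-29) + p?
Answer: 187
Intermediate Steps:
-5*(-29) + p = -5*(-29) + 42 = 145 + 42 = 187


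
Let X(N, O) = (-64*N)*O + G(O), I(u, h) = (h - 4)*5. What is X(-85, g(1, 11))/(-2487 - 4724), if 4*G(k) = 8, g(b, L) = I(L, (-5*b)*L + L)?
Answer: 1305598/7211 ≈ 181.06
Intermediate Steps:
I(u, h) = -20 + 5*h (I(u, h) = (-4 + h)*5 = -20 + 5*h)
g(b, L) = -20 + 5*L - 25*L*b (g(b, L) = -20 + 5*((-5*b)*L + L) = -20 + 5*(-5*L*b + L) = -20 + 5*(L - 5*L*b) = -20 + (5*L - 25*L*b) = -20 + 5*L - 25*L*b)
G(k) = 2 (G(k) = (¼)*8 = 2)
X(N, O) = 2 - 64*N*O (X(N, O) = (-64*N)*O + 2 = -64*N*O + 2 = 2 - 64*N*O)
X(-85, g(1, 11))/(-2487 - 4724) = (2 - 64*(-85)*(-20 + 5*11 - 25*11*1))/(-2487 - 4724) = (2 - 64*(-85)*(-20 + 55 - 275))/(-7211) = (2 - 64*(-85)*(-240))*(-1/7211) = (2 - 1305600)*(-1/7211) = -1305598*(-1/7211) = 1305598/7211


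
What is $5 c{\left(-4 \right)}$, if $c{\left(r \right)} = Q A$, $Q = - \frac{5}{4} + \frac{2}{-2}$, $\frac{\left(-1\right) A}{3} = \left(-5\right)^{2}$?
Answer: $\frac{3375}{4} \approx 843.75$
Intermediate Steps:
$A = -75$ ($A = - 3 \left(-5\right)^{2} = \left(-3\right) 25 = -75$)
$Q = - \frac{9}{4}$ ($Q = \left(-5\right) \frac{1}{4} + 2 \left(- \frac{1}{2}\right) = - \frac{5}{4} - 1 = - \frac{9}{4} \approx -2.25$)
$c{\left(r \right)} = \frac{675}{4}$ ($c{\left(r \right)} = \left(- \frac{9}{4}\right) \left(-75\right) = \frac{675}{4}$)
$5 c{\left(-4 \right)} = 5 \cdot \frac{675}{4} = \frac{3375}{4}$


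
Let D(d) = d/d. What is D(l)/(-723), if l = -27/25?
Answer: -1/723 ≈ -0.0013831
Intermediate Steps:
l = -27/25 (l = -27*1/25 = -27/25 ≈ -1.0800)
D(d) = 1
D(l)/(-723) = 1/(-723) = 1*(-1/723) = -1/723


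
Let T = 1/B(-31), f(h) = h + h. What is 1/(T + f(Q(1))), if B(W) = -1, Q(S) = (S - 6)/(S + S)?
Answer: -⅙ ≈ -0.16667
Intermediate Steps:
Q(S) = (-6 + S)/(2*S) (Q(S) = (-6 + S)/((2*S)) = (-6 + S)*(1/(2*S)) = (-6 + S)/(2*S))
f(h) = 2*h
T = -1 (T = 1/(-1) = -1)
1/(T + f(Q(1))) = 1/(-1 + 2*((½)*(-6 + 1)/1)) = 1/(-1 + 2*((½)*1*(-5))) = 1/(-1 + 2*(-5/2)) = 1/(-1 - 5) = 1/(-6) = -⅙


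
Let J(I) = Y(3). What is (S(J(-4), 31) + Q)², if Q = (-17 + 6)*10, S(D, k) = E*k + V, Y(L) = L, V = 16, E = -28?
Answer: 925444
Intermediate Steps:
J(I) = 3
S(D, k) = 16 - 28*k (S(D, k) = -28*k + 16 = 16 - 28*k)
Q = -110 (Q = -11*10 = -110)
(S(J(-4), 31) + Q)² = ((16 - 28*31) - 110)² = ((16 - 868) - 110)² = (-852 - 110)² = (-962)² = 925444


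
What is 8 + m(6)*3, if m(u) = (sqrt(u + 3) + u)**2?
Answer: 251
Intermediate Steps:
m(u) = (u + sqrt(3 + u))**2 (m(u) = (sqrt(3 + u) + u)**2 = (u + sqrt(3 + u))**2)
8 + m(6)*3 = 8 + (6 + sqrt(3 + 6))**2*3 = 8 + (6 + sqrt(9))**2*3 = 8 + (6 + 3)**2*3 = 8 + 9**2*3 = 8 + 81*3 = 8 + 243 = 251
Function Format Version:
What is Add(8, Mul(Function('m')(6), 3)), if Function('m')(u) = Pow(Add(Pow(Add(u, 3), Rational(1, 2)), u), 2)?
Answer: 251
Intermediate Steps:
Function('m')(u) = Pow(Add(u, Pow(Add(3, u), Rational(1, 2))), 2) (Function('m')(u) = Pow(Add(Pow(Add(3, u), Rational(1, 2)), u), 2) = Pow(Add(u, Pow(Add(3, u), Rational(1, 2))), 2))
Add(8, Mul(Function('m')(6), 3)) = Add(8, Mul(Pow(Add(6, Pow(Add(3, 6), Rational(1, 2))), 2), 3)) = Add(8, Mul(Pow(Add(6, Pow(9, Rational(1, 2))), 2), 3)) = Add(8, Mul(Pow(Add(6, 3), 2), 3)) = Add(8, Mul(Pow(9, 2), 3)) = Add(8, Mul(81, 3)) = Add(8, 243) = 251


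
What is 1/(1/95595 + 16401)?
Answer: 95595/1567853596 ≈ 6.0972e-5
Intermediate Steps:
1/(1/95595 + 16401) = 1/(1567853596/95595) = 95595/1567853596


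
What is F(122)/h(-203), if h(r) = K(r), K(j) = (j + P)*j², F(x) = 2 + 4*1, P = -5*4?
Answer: -6/9189607 ≈ -6.5291e-7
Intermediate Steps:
P = -20
F(x) = 6 (F(x) = 2 + 4 = 6)
K(j) = j²*(-20 + j) (K(j) = (j - 20)*j² = (-20 + j)*j² = j²*(-20 + j))
h(r) = r²*(-20 + r)
F(122)/h(-203) = 6/(((-203)²*(-20 - 203))) = 6/((41209*(-223))) = 6/(-9189607) = 6*(-1/9189607) = -6/9189607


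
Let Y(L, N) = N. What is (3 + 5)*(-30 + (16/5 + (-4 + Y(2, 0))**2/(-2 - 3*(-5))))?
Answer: -13296/65 ≈ -204.55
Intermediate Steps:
(3 + 5)*(-30 + (16/5 + (-4 + Y(2, 0))**2/(-2 - 3*(-5)))) = (3 + 5)*(-30 + (16/5 + (-4 + 0)**2/(-2 - 3*(-5)))) = 8*(-30 + (16*(1/5) + (-4)**2/(-2 + 15))) = 8*(-30 + (16/5 + 16/13)) = 8*(-30 + 288/65) = 8*(-1662/65) = -13296/65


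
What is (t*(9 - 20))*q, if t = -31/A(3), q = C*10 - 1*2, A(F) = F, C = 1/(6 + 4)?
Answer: -341/3 ≈ -113.67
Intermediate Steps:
C = ⅒ (C = 1/10 = ⅒ ≈ 0.10000)
q = -1 (q = (⅒)*10 - 1*2 = 1 - 2 = -1)
t = -31/3 ≈ -10.333
(t*(9 - 20))*q = -31*(9 - 20)/3*(-1) = -31/3*(-11)*(-1) = (341/3)*(-1) = -341/3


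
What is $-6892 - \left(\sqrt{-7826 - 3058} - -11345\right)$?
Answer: $-18237 - 2 i \sqrt{2721} \approx -18237.0 - 104.33 i$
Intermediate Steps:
$-6892 - \left(\sqrt{-7826 - 3058} - -11345\right) = -6892 - \left(\sqrt{-10884} + 11345\right) = -6892 - \left(2 i \sqrt{2721} + 11345\right) = -6892 - \left(11345 + 2 i \sqrt{2721}\right) = -18237 - 2 i \sqrt{2721}$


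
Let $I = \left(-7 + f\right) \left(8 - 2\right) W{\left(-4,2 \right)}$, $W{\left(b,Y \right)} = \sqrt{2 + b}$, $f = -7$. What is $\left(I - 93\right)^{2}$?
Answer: $-5463 + 15624 i \sqrt{2} \approx -5463.0 + 22096.0 i$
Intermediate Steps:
$I = - 84 i \sqrt{2}$ ($I = \left(-7 - 7\right) \left(8 - 2\right) \sqrt{2 - 4} = \left(-14\right) 6 \sqrt{-2} = - 84 i \sqrt{2} \approx - 118.79 i$)
$\left(I - 93\right)^{2} = \left(- 84 i \sqrt{2} - 93\right)^{2} = \left(-93 - 84 i \sqrt{2}\right)^{2}$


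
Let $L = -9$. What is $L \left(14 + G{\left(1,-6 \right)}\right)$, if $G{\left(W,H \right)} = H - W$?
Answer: $-63$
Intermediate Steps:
$L \left(14 + G{\left(1,-6 \right)}\right) = - 9 \left(14 - 7\right) = \left(-9\right) 7 = -63$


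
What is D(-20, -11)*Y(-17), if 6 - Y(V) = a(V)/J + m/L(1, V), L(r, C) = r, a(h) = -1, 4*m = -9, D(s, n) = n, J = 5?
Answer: -1859/20 ≈ -92.950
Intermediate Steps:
m = -9/4 (m = (1/4)*(-9) = -9/4 ≈ -2.2500)
Y(V) = 169/20 (Y(V) = 6 - (-1/5 - 9/4/1) = 6 - (-1*1/5 - 9/4*1) = 6 - (-1/5 - 9/4) = 6 - 1*(-49/20) = 6 + 49/20 = 169/20)
D(-20, -11)*Y(-17) = -11*169/20 = -1859/20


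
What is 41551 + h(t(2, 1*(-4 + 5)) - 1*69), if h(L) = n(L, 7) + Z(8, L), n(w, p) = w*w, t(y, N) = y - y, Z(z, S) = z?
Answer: 46320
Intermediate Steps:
t(y, N) = 0
n(w, p) = w**2
h(L) = 8 + L**2 (h(L) = L**2 + 8 = 8 + L**2)
41551 + h(t(2, 1*(-4 + 5)) - 1*69) = 41551 + (8 + (0 - 1*69)**2) = 41551 + (8 + (0 - 69)**2) = 41551 + (8 + (-69)**2) = 41551 + (8 + 4761) = 41551 + 4769 = 46320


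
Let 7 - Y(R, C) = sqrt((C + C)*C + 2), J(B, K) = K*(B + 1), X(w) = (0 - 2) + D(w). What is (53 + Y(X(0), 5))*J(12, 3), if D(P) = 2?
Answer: 2340 - 78*sqrt(13) ≈ 2058.8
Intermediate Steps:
X(w) = 0 (X(w) = (0 - 2) + 2 = -2 + 2 = 0)
J(B, K) = K*(1 + B)
Y(R, C) = 7 - sqrt(2 + 2*C**2) (Y(R, C) = 7 - sqrt((C + C)*C + 2) = 7 - sqrt((2*C)*C + 2) = 7 - sqrt(2*C**2 + 2) = 7 - sqrt(2 + 2*C**2))
(53 + Y(X(0), 5))*J(12, 3) = (53 + (7 - sqrt(2 + 2*5**2)))*(3*(1 + 12)) = (53 + (7 - sqrt(2 + 2*25)))*(3*13) = (53 + (7 - sqrt(2 + 50)))*39 = (53 + (7 - sqrt(52)))*39 = (53 + (7 - 2*sqrt(13)))*39 = (60 - 2*sqrt(13))*39 = 2340 - 78*sqrt(13)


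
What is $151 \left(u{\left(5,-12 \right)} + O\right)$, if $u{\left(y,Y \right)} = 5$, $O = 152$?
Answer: $23707$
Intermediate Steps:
$151 \left(u{\left(5,-12 \right)} + O\right) = 151 \left(5 + 152\right) = 151 \cdot 157 = 23707$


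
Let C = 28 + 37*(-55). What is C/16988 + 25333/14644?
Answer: 3580058/2221181 ≈ 1.6118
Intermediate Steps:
C = -2007 (C = 28 - 2035 = -2007)
C/16988 + 25333/14644 = -2007/16988 + 25333/14644 = -2007*1/16988 + 25333*(1/14644) = -2007/16988 + 3619/2092 = 3580058/2221181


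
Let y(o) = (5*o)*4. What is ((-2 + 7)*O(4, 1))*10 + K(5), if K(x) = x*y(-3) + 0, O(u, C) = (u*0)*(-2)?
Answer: -300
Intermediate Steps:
y(o) = 20*o
O(u, C) = 0 (O(u, C) = 0*(-2) = 0)
K(x) = -60*x (K(x) = x*(20*(-3)) + 0 = x*(-60) + 0 = -60*x + 0 = -60*x)
((-2 + 7)*O(4, 1))*10 + K(5) = ((-2 + 7)*0)*10 - 60*5 = (5*0)*10 - 300 = 0*10 - 300 = 0 - 300 = -300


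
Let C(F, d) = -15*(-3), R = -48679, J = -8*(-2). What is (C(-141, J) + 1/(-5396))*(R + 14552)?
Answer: -8286684013/5396 ≈ -1.5357e+6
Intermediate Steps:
J = 16
C(F, d) = 45
(C(-141, J) + 1/(-5396))*(R + 14552) = (45 + 1/(-5396))*(-48679 + 14552) = (45 - 1/5396)*(-34127) = (242819/5396)*(-34127) = -8286684013/5396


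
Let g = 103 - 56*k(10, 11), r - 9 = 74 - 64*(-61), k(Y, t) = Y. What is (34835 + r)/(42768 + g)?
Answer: 38822/42311 ≈ 0.91754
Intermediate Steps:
r = 3987 (r = 9 + (74 - 64*(-61)) = 9 + (74 + 3904) = 9 + 3978 = 3987)
g = -457 (g = 103 - 56*10 = 103 - 560 = -457)
(34835 + r)/(42768 + g) = (34835 + 3987)/(42768 - 457) = 38822/42311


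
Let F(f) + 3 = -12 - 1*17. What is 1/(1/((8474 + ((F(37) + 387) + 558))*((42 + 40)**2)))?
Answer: 63118188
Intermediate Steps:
F(f) = -32 (F(f) = -3 + (-12 - 1*17) = -3 + (-12 - 17) = -3 - 29 = -32)
1/(1/((8474 + ((F(37) + 387) + 558))*((42 + 40)**2))) = 1/(1/((8474 + ((-32 + 387) + 558))*((42 + 40)**2))) = 1/(1/((8474 + (355 + 558))*(82**2))) = 1/(1/((8474 + 913)*6724)) = 1/((1/6724)/9387) = 1/((1/9387)*(1/6724)) = 1/(1/63118188) = 63118188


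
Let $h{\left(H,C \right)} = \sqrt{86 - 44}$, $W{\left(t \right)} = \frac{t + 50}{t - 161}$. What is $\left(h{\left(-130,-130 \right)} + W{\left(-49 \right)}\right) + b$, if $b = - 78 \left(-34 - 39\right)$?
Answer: $\frac{1195739}{210} + \sqrt{42} \approx 5700.5$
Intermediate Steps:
$W{\left(t \right)} = \frac{50 + t}{-161 + t}$
$b = 5694$ ($b = \left(-78\right) \left(-73\right) = 5694$)
$h{\left(H,C \right)} = \sqrt{42}$
$\left(h{\left(-130,-130 \right)} + W{\left(-49 \right)}\right) + b = \left(\sqrt{42} + \frac{50 - 49}{-161 - 49}\right) + 5694 = \left(\sqrt{42} + \frac{1}{-210} \cdot 1\right) + 5694 = \left(\sqrt{42} - \frac{1}{210}\right) + 5694 = \left(- \frac{1}{210} + \sqrt{42}\right) + 5694 = \frac{1195739}{210} + \sqrt{42}$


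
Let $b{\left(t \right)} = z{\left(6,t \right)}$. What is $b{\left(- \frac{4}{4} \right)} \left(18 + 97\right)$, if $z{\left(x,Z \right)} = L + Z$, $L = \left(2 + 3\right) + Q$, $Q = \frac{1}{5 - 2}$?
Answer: $\frac{1495}{3} \approx 498.33$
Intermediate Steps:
$Q = \frac{1}{3} \approx 0.33333$
$L = \frac{16}{3}$ ($L = \left(2 + 3\right) + \frac{1}{3} = 5 + \frac{1}{3} = \frac{16}{3} \approx 5.3333$)
$z{\left(x,Z \right)} = \frac{16}{3} + Z$
$b{\left(t \right)} = \frac{16}{3} + t$
$b{\left(- \frac{4}{4} \right)} \left(18 + 97\right) = \left(\frac{16}{3} - \frac{4}{4}\right) \left(18 + 97\right) = \left(\frac{16}{3} - 1\right) 115 = \frac{13}{3} \cdot 115 = \frac{1495}{3}$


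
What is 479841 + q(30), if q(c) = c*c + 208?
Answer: 480949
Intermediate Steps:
q(c) = 208 + c**2 (q(c) = c**2 + 208 = 208 + c**2)
479841 + q(30) = 479841 + (208 + 30**2) = 479841 + (208 + 900) = 479841 + 1108 = 480949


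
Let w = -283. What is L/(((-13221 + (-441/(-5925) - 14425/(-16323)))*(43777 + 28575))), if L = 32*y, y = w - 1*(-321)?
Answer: -64475850/50716219390711 ≈ -1.2713e-6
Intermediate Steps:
y = 38 (y = -283 - 1*(-321) = -283 + 321 = 38)
L = 1216 (L = 32*38 = 1216)
L/(((-13221 + (-441/(-5925) - 14425/(-16323)))*(43777 + 28575))) = 1216/(((-13221 + (-441/(-5925) - 14425/(-16323)))*(43777 + 28575))) = 1216/(((-13221 + (-441*(-1/5925) - 14425*(-1/16323)))*72352)) = 1216/(((-13221 + (147/1975 + 14425/16323))*72352)) = 1216/(((-13221 + 30888856/32237925)*72352)) = 1216/((-426186717569/32237925*72352)) = 1216/(-30835461389552288/32237925) = 1216*(-32237925/30835461389552288) = -64475850/50716219390711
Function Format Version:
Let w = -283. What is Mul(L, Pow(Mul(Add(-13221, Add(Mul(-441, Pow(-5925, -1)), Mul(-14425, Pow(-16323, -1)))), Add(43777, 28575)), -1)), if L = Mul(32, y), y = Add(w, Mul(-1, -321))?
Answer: Rational(-64475850, 50716219390711) ≈ -1.2713e-6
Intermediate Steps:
y = 38 (y = Add(-283, Mul(-1, -321)) = Add(-283, 321) = 38)
L = 1216 (L = Mul(32, 38) = 1216)
Mul(L, Pow(Mul(Add(-13221, Add(Mul(-441, Pow(-5925, -1)), Mul(-14425, Pow(-16323, -1)))), Add(43777, 28575)), -1)) = Mul(1216, Pow(Mul(Add(-13221, Add(Mul(-441, Pow(-5925, -1)), Mul(-14425, Pow(-16323, -1)))), Add(43777, 28575)), -1)) = Mul(1216, Pow(Mul(Add(-13221, Add(Mul(-441, Rational(-1, 5925)), Mul(-14425, Rational(-1, 16323)))), 72352), -1)) = Mul(1216, Pow(Mul(Add(-13221, Add(Rational(147, 1975), Rational(14425, 16323))), 72352), -1)) = Mul(1216, Pow(Mul(Add(-13221, Rational(30888856, 32237925)), 72352), -1)) = Mul(1216, Pow(Mul(Rational(-426186717569, 32237925), 72352), -1)) = Mul(1216, Pow(Rational(-30835461389552288, 32237925), -1)) = Mul(1216, Rational(-32237925, 30835461389552288)) = Rational(-64475850, 50716219390711)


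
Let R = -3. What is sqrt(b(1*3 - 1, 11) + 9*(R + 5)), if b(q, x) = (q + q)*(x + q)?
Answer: sqrt(70) ≈ 8.3666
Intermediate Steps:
b(q, x) = 2*q*(q + x) (b(q, x) = (2*q)*(q + x) = 2*q*(q + x))
sqrt(b(1*3 - 1, 11) + 9*(R + 5)) = sqrt(2*(1*3 - 1)*((1*3 - 1) + 11) + 9*(-3 + 5)) = sqrt(2*(3 - 1)*((3 - 1) + 11) + 9*2) = sqrt(2*2*(2 + 11) + 18) = sqrt(2*2*13 + 18) = sqrt(52 + 18) = sqrt(70)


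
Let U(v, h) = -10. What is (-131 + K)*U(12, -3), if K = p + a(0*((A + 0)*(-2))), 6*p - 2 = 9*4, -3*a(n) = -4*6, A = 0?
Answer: 3500/3 ≈ 1166.7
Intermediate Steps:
a(n) = 8 (a(n) = -(-4)*6/3 = -1/3*(-24) = 8)
p = 19/3 (p = 1/3 + (9*4)/6 = 1/3 + (1/6)*36 = 1/3 + 6 = 19/3 ≈ 6.3333)
K = 43/3 (K = 19/3 + 8 = 43/3 ≈ 14.333)
(-131 + K)*U(12, -3) = (-131 + 43/3)*(-10) = -350/3*(-10) = 3500/3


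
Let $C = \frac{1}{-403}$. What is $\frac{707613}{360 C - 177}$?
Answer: $- \frac{95056013}{23897} \approx -3977.7$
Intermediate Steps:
$C = - \frac{1}{403} \approx -0.0024814$
$\frac{707613}{360 C - 177} = \frac{707613}{360 \left(- \frac{1}{403}\right) - 177} = \frac{707613}{- \frac{360}{403} - 177} = \frac{707613}{- \frac{71691}{403}} = 707613 \left(- \frac{403}{71691}\right) = - \frac{95056013}{23897}$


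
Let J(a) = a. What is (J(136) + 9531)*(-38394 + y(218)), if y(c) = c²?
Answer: 88259710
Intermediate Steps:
(J(136) + 9531)*(-38394 + y(218)) = (136 + 9531)*(-38394 + 218²) = 9667*(-38394 + 47524) = 9667*9130 = 88259710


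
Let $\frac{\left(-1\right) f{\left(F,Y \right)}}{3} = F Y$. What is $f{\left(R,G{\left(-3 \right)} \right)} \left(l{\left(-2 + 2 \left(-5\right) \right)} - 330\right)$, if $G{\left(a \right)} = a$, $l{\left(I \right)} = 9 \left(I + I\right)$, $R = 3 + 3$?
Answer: $-29484$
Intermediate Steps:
$R = 6$
$l{\left(I \right)} = 18 I$ ($l{\left(I \right)} = 9 \cdot 2 I = 18 I$)
$f{\left(F,Y \right)} = - 3 F Y$
$f{\left(R,G{\left(-3 \right)} \right)} \left(l{\left(-2 + 2 \left(-5\right) \right)} - 330\right) = \left(-3\right) 6 \left(-3\right) \left(18 \left(-2 + 2 \left(-5\right)\right) - 330\right) = 54 \left(18 \left(-2 - 10\right) - 330\right) = 54 \left(18 \left(-12\right) - 330\right) = 54 \left(-216 - 330\right) = 54 \left(-546\right) = -29484$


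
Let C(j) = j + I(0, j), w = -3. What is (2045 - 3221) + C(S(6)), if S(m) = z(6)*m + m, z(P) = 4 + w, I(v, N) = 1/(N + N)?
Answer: -27935/24 ≈ -1164.0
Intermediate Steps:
I(v, N) = 1/(2*N)
z(P) = 1 (z(P) = 4 - 3 = 1)
S(m) = 2*m (S(m) = 1*m + m = m + m = 2*m)
C(j) = j + 1/(2*j)
(2045 - 3221) + C(S(6)) = (2045 - 3221) + (2*6 + 1/(2*((2*6)))) = -1176 + (12 + (½)/12) = -1176 + (12 + (½)*(1/12)) = -1176 + (12 + 1/24) = -1176 + 289/24 = -27935/24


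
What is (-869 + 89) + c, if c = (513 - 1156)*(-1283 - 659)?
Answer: 1247926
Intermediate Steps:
c = 1248706 (c = -643*(-1942) = 1248706)
(-869 + 89) + c = (-869 + 89) + 1248706 = -780 + 1248706 = 1247926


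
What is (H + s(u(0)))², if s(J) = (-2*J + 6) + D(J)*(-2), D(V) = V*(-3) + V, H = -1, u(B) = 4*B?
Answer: 25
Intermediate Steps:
D(V) = -2*V (D(V) = -3*V + V = -2*V)
s(J) = 6 + 2*J (s(J) = (-2*J + 6) - 2*J*(-2) = (6 - 2*J) + 4*J = 6 + 2*J)
(H + s(u(0)))² = (-1 + (6 + 2*(4*0)))² = (-1 + (6 + 2*0))² = (-1 + (6 + 0))² = (-1 + 6)² = 5² = 25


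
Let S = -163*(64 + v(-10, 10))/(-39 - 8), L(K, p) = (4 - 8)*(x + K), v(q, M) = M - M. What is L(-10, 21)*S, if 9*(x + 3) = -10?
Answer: 5299456/423 ≈ 12528.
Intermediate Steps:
x = -37/9 (x = -3 + (⅑)*(-10) = -3 - 10/9 = -37/9 ≈ -4.1111)
v(q, M) = 0
L(K, p) = 148/9 - 4*K (L(K, p) = (4 - 8)*(-37/9 + K) = -4*(-37/9 + K) = 148/9 - 4*K)
S = 10432/47 (S = -163*(64 + 0)/(-39 - 8) = -163/((-47/64)) = -163/((-47*1/64)) = -163/(-47/64) = -163*(-64/47) = 10432/47 ≈ 221.96)
L(-10, 21)*S = (148/9 - 4*(-10))*(10432/47) = (148/9 + 40)*(10432/47) = (508/9)*(10432/47) = 5299456/423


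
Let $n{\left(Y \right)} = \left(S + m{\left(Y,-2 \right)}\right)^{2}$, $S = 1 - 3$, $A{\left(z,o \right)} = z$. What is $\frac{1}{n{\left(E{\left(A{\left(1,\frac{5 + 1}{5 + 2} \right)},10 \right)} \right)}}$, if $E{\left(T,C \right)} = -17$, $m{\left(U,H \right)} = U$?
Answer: $\frac{1}{361} \approx 0.0027701$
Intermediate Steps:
$S = -2$ ($S = 1 - 3 = -2$)
$n{\left(Y \right)} = \left(-2 + Y\right)^{2}$
$\frac{1}{n{\left(E{\left(A{\left(1,\frac{5 + 1}{5 + 2} \right)},10 \right)} \right)}} = \frac{1}{\left(-2 - 17\right)^{2}} = \frac{1}{\left(-19\right)^{2}} = \frac{1}{361}$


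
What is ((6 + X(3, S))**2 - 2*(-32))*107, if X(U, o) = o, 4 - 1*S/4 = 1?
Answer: 41516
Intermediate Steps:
S = 12 (S = 16 - 4*1 = 16 - 4 = 12)
((6 + X(3, S))**2 - 2*(-32))*107 = ((6 + 12)**2 - 2*(-32))*107 = (18**2 + 64)*107 = (324 + 64)*107 = 388*107 = 41516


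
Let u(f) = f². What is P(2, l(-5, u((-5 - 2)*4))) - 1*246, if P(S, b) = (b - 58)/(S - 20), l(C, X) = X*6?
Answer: -4537/9 ≈ -504.11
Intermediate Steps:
l(C, X) = 6*X
P(S, b) = (-58 + b)/(-20 + S)
P(2, l(-5, u((-5 - 2)*4))) - 1*246 = (-58 + 6*((-5 - 2)*4)²)/(-20 + 2) - 1*246 = (-58 + 6*(-7*4)²)/(-18) - 246 = -(-58 + 6*(-28)²)/18 - 246 = -(-58 + 6*784)/18 - 246 = -(-58 + 4704)/18 - 246 = -1/18*4646 - 246 = -2323/9 - 246 = -4537/9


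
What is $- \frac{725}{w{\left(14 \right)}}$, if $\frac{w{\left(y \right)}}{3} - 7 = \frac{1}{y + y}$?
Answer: $- \frac{20300}{591} \approx -34.349$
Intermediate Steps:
$w{\left(y \right)} = 21 + \frac{3}{2 y}$ ($w{\left(y \right)} = 21 + \frac{3}{y + y} = 21 + \frac{3}{2 y}$)
$- \frac{725}{w{\left(14 \right)}} = - \frac{725}{21 + \frac{3}{2 \cdot 14}} = - \frac{725}{21 + \frac{3}{2} \cdot \frac{1}{14}} = - \frac{725}{21 + \frac{3}{28}} = - \frac{725}{\frac{591}{28}} = \left(-725\right) \frac{28}{591} = - \frac{20300}{591}$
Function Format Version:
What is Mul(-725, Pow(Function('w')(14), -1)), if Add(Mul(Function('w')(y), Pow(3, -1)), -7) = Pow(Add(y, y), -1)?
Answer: Rational(-20300, 591) ≈ -34.349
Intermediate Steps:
Function('w')(y) = Add(21, Mul(Rational(3, 2), Pow(y, -1))) (Function('w')(y) = Add(21, Mul(3, Pow(Add(y, y), -1))) = Add(21, Mul(3, Pow(Mul(2, y), -1))) = Add(21, Mul(3, Mul(Rational(1, 2), Pow(y, -1)))) = Add(21, Mul(Rational(3, 2), Pow(y, -1))))
Mul(-725, Pow(Function('w')(14), -1)) = Mul(-725, Pow(Add(21, Mul(Rational(3, 2), Pow(14, -1))), -1)) = Mul(-725, Pow(Add(21, Mul(Rational(3, 2), Rational(1, 14))), -1)) = Mul(-725, Pow(Add(21, Rational(3, 28)), -1)) = Mul(-725, Pow(Rational(591, 28), -1)) = Mul(-725, Rational(28, 591)) = Rational(-20300, 591)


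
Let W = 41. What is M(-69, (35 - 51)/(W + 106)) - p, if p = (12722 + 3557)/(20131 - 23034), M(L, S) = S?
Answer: 2346565/426741 ≈ 5.4988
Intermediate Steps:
p = -16279/2903 (p = 16279/(-2903) = 16279*(-1/2903) = -16279/2903 ≈ -5.6077)
M(-69, (35 - 51)/(W + 106)) - p = (35 - 51)/(41 + 106) - 1*(-16279/2903) = -16/147 + 16279/2903 = 2346565/426741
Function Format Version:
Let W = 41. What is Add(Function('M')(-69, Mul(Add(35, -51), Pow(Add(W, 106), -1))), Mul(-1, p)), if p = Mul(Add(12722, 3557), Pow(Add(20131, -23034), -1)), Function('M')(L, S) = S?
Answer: Rational(2346565, 426741) ≈ 5.4988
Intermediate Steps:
p = Rational(-16279, 2903) (p = Mul(16279, Pow(-2903, -1)) = Mul(16279, Rational(-1, 2903)) = Rational(-16279, 2903) ≈ -5.6077)
Add(Function('M')(-69, Mul(Add(35, -51), Pow(Add(W, 106), -1))), Mul(-1, p)) = Add(Mul(Add(35, -51), Pow(Add(41, 106), -1)), Mul(-1, Rational(-16279, 2903))) = Add(Mul(-16, Pow(147, -1)), Rational(16279, 2903)) = Add(Mul(-16, Rational(1, 147)), Rational(16279, 2903)) = Add(Rational(-16, 147), Rational(16279, 2903)) = Rational(2346565, 426741)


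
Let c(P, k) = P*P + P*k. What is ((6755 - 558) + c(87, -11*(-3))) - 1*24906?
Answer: -8269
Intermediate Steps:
c(P, k) = P**2 + P*k
((6755 - 558) + c(87, -11*(-3))) - 1*24906 = ((6755 - 558) + 87*(87 - 11*(-3))) - 1*24906 = (6197 + 87*(87 + 33)) - 24906 = (6197 + 87*120) - 24906 = (6197 + 10440) - 24906 = 16637 - 24906 = -8269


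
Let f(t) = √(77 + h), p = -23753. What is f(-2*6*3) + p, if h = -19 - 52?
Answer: -23753 + √6 ≈ -23751.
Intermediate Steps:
h = -71
f(t) = √6 (f(t) = √(77 - 71) = √6)
f(-2*6*3) + p = √6 - 23753 = -23753 + √6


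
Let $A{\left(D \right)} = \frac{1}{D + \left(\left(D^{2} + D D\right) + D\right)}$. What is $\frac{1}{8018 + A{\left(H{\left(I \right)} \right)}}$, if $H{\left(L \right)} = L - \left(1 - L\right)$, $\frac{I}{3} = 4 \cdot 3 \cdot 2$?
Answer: $\frac{41184}{330213313} \approx 0.00012472$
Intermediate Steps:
$I = 72$ ($I = 3 \cdot 4 \cdot 3 \cdot 2 = 3 \cdot 12 \cdot 2 = 3 \cdot 24 = 72$)
$H{\left(L \right)} = -1 + 2 L$ ($H{\left(L \right)} = L + \left(-1 + L\right) = -1 + 2 L$)
$A{\left(D \right)} = \frac{1}{2 D + 2 D^{2}}$ ($A{\left(D \right)} = \frac{1}{D + \left(\left(D^{2} + D^{2}\right) + D\right)} = \frac{1}{D + \left(2 D^{2} + D\right)} = \frac{1}{D + \left(D + 2 D^{2}\right)} = \frac{1}{2 D + 2 D^{2}}$)
$\frac{1}{8018 + A{\left(H{\left(I \right)} \right)}} = \frac{1}{8018 + \frac{1}{2 \left(-1 + 2 \cdot 72\right) \left(1 + \left(-1 + 2 \cdot 72\right)\right)}} = \frac{1}{8018 + \frac{1}{2 \left(-1 + 144\right) \left(1 + \left(-1 + 144\right)\right)}} = \frac{1}{8018 + \frac{1}{2 \cdot 143 \left(1 + 143\right)}} = \frac{1}{8018 + \frac{1}{2} \cdot \frac{1}{143} \cdot \frac{1}{144}} = \frac{1}{8018 + \frac{1}{41184}} = \frac{1}{\frac{330213313}{41184}} = \frac{41184}{330213313}$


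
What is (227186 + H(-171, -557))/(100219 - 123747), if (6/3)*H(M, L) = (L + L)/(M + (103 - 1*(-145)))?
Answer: -17492765/1811656 ≈ -9.6557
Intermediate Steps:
H(M, L) = L/(248 + M) (H(M, L) = ((L + L)/(M + (103 - 1*(-145))))/2 = ((2*L)/(M + (103 + 145)))/2 = ((2*L)/(M + 248))/2 = ((2*L)/(248 + M))/2 = (2*L/(248 + M))/2 = L/(248 + M))
(227186 + H(-171, -557))/(100219 - 123747) = (227186 - 557/(248 - 171))/(100219 - 123747) = (227186 - 557/77)/(-23528) = (227186 - 557*1/77)*(-1/23528) = (227186 - 557/77)*(-1/23528) = (17492765/77)*(-1/23528) = -17492765/1811656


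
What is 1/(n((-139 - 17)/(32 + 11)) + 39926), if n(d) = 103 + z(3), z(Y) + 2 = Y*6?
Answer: 1/40045 ≈ 2.4972e-5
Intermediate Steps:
z(Y) = -2 + 6*Y (z(Y) = -2 + Y*6 = -2 + 6*Y)
n(d) = 119 (n(d) = 103 + (-2 + 6*3) = 103 + (-2 + 18) = 103 + 16 = 119)
1/(n((-139 - 17)/(32 + 11)) + 39926) = 1/(119 + 39926) = 1/40045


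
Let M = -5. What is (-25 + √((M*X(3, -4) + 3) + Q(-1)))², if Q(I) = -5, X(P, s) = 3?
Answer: (25 - I*√17)² ≈ 608.0 - 206.16*I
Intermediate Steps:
(-25 + √((M*X(3, -4) + 3) + Q(-1)))² = (-25 + √((-5*3 + 3) - 5))² = (-25 + √((-15 + 3) - 5))² = (-25 + √(-12 - 5))² = (-25 + √(-17))² = (-25 + I*√17)²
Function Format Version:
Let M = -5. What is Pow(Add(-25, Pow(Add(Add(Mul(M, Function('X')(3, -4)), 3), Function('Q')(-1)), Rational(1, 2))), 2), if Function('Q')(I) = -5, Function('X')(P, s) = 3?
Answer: Pow(Add(25, Mul(-1, I, Pow(17, Rational(1, 2)))), 2) ≈ Add(608.00, Mul(-206.16, I))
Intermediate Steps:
Pow(Add(-25, Pow(Add(Add(Mul(M, Function('X')(3, -4)), 3), Function('Q')(-1)), Rational(1, 2))), 2) = Pow(Add(-25, Pow(Add(Add(Mul(-5, 3), 3), -5), Rational(1, 2))), 2) = Pow(Add(-25, Pow(Add(Add(-15, 3), -5), Rational(1, 2))), 2) = Pow(Add(-25, Pow(Add(-12, -5), Rational(1, 2))), 2) = Pow(Add(-25, Pow(-17, Rational(1, 2))), 2) = Pow(Add(-25, Mul(I, Pow(17, Rational(1, 2)))), 2)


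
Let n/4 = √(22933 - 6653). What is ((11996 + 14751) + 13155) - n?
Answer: 39902 - 8*√4070 ≈ 39392.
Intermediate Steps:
n = 8*√4070 (n = 4*√(22933 - 6653) = 4*√16280 = 4*(2*√4070) = 8*√4070 ≈ 510.37)
((11996 + 14751) + 13155) - n = ((11996 + 14751) + 13155) - 8*√4070 = (26747 + 13155) - 8*√4070 = 39902 - 8*√4070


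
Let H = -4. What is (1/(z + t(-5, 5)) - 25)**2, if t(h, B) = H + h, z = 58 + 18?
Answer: 2802276/4489 ≈ 624.25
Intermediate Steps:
z = 76
t(h, B) = -4 + h
(1/(z + t(-5, 5)) - 25)**2 = (1/(76 + (-4 - 5)) - 25)**2 = (1/(76 - 9) - 25)**2 = (1/67 - 25)**2 = (-1674/67)**2 = 2802276/4489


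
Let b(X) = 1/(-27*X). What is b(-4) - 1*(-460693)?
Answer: 49754845/108 ≈ 4.6069e+5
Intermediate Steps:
b(X) = -1/(27*X)
b(-4) - 1*(-460693) = -1/27/(-4) - 1*(-460693) = -1/27*(-1/4) + 460693 = 1/108 + 460693 = 49754845/108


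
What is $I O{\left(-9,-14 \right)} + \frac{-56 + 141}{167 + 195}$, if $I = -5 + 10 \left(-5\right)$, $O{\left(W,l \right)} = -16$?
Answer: $\frac{318645}{362} \approx 880.23$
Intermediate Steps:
$I = -55$ ($I = -5 - 50 = -55$)
$I O{\left(-9,-14 \right)} + \frac{-56 + 141}{167 + 195} = \left(-55\right) \left(-16\right) + \frac{-56 + 141}{167 + 195} = 880 + \frac{85}{362} = \frac{318645}{362}$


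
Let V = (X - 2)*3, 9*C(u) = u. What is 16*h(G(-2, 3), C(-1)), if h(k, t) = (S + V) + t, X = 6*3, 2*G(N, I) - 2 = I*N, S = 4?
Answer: 7472/9 ≈ 830.22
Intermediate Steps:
C(u) = u/9
G(N, I) = 1 + I*N/2 (G(N, I) = 1 + (I*N)/2 = 1 + I*N/2)
X = 18
V = 48 (V = (18 - 2)*3 = 16*3 = 48)
h(k, t) = 52 + t (h(k, t) = (4 + 48) + t = 52 + t)
16*h(G(-2, 3), C(-1)) = 16*(52 + (⅑)*(-1)) = 16*(52 - ⅑) = 16*(467/9) = 7472/9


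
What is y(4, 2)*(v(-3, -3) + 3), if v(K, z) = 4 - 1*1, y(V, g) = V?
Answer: 24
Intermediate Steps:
v(K, z) = 3 (v(K, z) = 4 - 1 = 3)
y(4, 2)*(v(-3, -3) + 3) = 4*(3 + 3) = 4*6 = 24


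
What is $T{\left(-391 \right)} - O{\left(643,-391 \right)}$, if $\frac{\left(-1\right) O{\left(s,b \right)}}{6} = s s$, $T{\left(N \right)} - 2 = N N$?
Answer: $2633577$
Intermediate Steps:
$T{\left(N \right)} = 2 + N^{2}$ ($T{\left(N \right)} = 2 + N N = 2 + N^{2}$)
$O{\left(s,b \right)} = - 6 s^{2}$ ($O{\left(s,b \right)} = - 6 s s = - 6 s^{2}$)
$T{\left(-391 \right)} - O{\left(643,-391 \right)} = \left(2 + \left(-391\right)^{2}\right) - - 6 \cdot 643^{2} = \left(2 + 152881\right) - \left(-6\right) 413449 = 152883 - -2480694 = 152883 + 2480694 = 2633577$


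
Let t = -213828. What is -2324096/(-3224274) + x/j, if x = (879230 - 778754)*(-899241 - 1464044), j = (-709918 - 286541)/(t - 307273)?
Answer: -344527366203828880372/2774487777 ≈ -1.2418e+11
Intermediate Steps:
j = 996459/521101 (j = (-709918 - 286541)/(-213828 - 307273) = -996459/(-521101) = -996459*(-1/521101) = 996459/521101 ≈ 1.9122)
x = -237453423660 (x = 100476*(-2363285) = -237453423660)
-2324096/(-3224274) + x/j = -2324096/(-3224274) - 237453423660/996459/521101 = -2324096*(-1/3224274) - 237453423660*521101/996459 = 1162048/1612137 - 213708491403540/1721 = -344527366203828880372/2774487777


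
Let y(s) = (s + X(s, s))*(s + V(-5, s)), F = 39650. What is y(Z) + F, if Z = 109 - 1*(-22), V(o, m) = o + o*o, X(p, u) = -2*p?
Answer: 19869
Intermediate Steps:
V(o, m) = o + o²
Z = 131 (Z = 109 + 22 = 131)
y(s) = -s*(20 + s) (y(s) = (s - 2*s)*(s - 5*(1 - 5)) = (-s)*(s - 5*(-4)) = (-s)*(s + 20) = (-s)*(20 + s) = -s*(20 + s))
y(Z) + F = 131*(-20 - 1*131) + 39650 = 131*(-20 - 131) + 39650 = 131*(-151) + 39650 = -19781 + 39650 = 19869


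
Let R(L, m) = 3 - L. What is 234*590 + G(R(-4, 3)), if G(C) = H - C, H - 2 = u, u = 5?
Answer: 138060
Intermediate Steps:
H = 7 (H = 2 + 5 = 7)
G(C) = 7 - C
234*590 + G(R(-4, 3)) = 234*590 + (7 - (3 - 1*(-4))) = 138060 + (7 - (3 + 4)) = 138060 + (7 - 1*7) = 138060 + (7 - 7) = 138060 + 0 = 138060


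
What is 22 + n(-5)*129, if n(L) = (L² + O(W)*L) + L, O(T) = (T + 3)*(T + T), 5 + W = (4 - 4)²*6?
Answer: -10298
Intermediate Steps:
W = -5 (W = -5 + (4 - 4)²*6 = -5 + 0²*6 = -5 + 0*6 = -5 + 0 = -5)
O(T) = 2*T*(3 + T) (O(T) = (3 + T)*(2*T) = 2*T*(3 + T))
n(L) = L² + 21*L (n(L) = (L² + (2*(-5)*(3 - 5))*L) + L = (L² + (2*(-5)*(-2))*L) + L = (L² + 20*L) + L = L² + 21*L)
22 + n(-5)*129 = 22 - 5*(21 - 5)*129 = 22 - 5*16*129 = 22 - 80*129 = 22 - 10320 = -10298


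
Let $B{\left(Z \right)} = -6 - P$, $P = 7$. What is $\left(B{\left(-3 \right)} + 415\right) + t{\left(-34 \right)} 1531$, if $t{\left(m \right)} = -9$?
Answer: $-13377$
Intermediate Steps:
$B{\left(Z \right)} = -13$ ($B{\left(Z \right)} = -6 - 7 = -13$)
$\left(B{\left(-3 \right)} + 415\right) + t{\left(-34 \right)} 1531 = \left(-13 + 415\right) - 13779 = 402 - 13779 = -13377$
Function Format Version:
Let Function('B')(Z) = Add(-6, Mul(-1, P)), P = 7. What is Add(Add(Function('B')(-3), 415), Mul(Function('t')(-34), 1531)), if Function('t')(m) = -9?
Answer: -13377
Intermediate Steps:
Function('B')(Z) = -13 (Function('B')(Z) = Add(-6, Mul(-1, 7)) = Add(-6, -7) = -13)
Add(Add(Function('B')(-3), 415), Mul(Function('t')(-34), 1531)) = Add(Add(-13, 415), Mul(-9, 1531)) = Add(402, -13779) = -13377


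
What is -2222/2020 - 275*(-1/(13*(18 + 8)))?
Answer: -242/845 ≈ -0.28639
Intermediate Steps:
-2222/2020 - 275*(-1/(13*(18 + 8))) = -2222*1/2020 - 275/((-13*26)) = -11/10 - 275/(-338) = -11/10 - 275*(-1/338) = -11/10 + 275/338 = -242/845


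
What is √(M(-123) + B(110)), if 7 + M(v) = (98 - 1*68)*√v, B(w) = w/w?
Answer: √(-6 + 30*I*√123) ≈ 12.782 + 13.015*I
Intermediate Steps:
B(w) = 1
M(v) = -7 + 30*√v (M(v) = -7 + (98 - 1*68)*√v = -7 + (98 - 68)*√v = -7 + 30*√v)
√(M(-123) + B(110)) = √((-7 + 30*√(-123)) + 1) = √((-7 + 30*(I*√123)) + 1) = √((-7 + 30*I*√123) + 1) = √(-6 + 30*I*√123)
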